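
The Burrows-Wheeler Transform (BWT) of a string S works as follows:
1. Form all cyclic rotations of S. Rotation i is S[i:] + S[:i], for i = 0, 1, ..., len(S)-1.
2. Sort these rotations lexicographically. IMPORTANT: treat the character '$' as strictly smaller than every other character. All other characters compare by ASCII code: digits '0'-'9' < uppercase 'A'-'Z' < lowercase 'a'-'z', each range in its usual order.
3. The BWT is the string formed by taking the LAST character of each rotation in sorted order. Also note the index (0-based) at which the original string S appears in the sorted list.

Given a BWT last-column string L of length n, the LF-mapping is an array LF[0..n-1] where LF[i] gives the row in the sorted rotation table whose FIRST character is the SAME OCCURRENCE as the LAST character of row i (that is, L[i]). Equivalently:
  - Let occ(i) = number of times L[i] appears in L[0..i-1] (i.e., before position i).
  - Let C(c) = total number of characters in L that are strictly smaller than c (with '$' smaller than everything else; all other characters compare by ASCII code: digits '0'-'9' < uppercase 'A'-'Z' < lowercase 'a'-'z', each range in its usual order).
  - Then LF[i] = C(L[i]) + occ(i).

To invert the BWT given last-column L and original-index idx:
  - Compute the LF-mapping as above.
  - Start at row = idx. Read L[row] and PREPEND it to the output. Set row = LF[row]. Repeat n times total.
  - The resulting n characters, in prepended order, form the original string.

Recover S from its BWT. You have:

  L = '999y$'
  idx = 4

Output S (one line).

Answer: y999$

Derivation:
LF mapping: 1 2 3 4 0
Walk LF starting at row 4, prepending L[row]:
  step 1: row=4, L[4]='$', prepend. Next row=LF[4]=0
  step 2: row=0, L[0]='9', prepend. Next row=LF[0]=1
  step 3: row=1, L[1]='9', prepend. Next row=LF[1]=2
  step 4: row=2, L[2]='9', prepend. Next row=LF[2]=3
  step 5: row=3, L[3]='y', prepend. Next row=LF[3]=4
Reversed output: y999$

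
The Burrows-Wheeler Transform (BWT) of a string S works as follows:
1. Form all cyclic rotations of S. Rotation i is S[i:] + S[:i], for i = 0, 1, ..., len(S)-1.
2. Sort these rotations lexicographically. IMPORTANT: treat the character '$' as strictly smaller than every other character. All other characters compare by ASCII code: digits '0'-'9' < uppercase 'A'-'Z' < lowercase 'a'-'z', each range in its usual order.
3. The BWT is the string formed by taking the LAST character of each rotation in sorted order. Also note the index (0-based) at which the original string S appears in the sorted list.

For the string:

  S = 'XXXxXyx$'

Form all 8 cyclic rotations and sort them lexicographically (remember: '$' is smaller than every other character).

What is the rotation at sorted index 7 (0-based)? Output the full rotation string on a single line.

Answer: yx$XXXxX

Derivation:
All 8 rotations (rotation i = S[i:]+S[:i]):
  rot[0] = XXXxXyx$
  rot[1] = XXxXyx$X
  rot[2] = XxXyx$XX
  rot[3] = xXyx$XXX
  rot[4] = Xyx$XXXx
  rot[5] = yx$XXXxX
  rot[6] = x$XXXxXy
  rot[7] = $XXXxXyx
Sorted (with $ < everything):
  sorted[0] = $XXXxXyx
  sorted[1] = XXXxXyx$
  sorted[2] = XXxXyx$X
  sorted[3] = XxXyx$XX
  sorted[4] = Xyx$XXXx
  sorted[5] = x$XXXxXy
  sorted[6] = xXyx$XXX
  sorted[7] = yx$XXXxX
sorted[7] = yx$XXXxX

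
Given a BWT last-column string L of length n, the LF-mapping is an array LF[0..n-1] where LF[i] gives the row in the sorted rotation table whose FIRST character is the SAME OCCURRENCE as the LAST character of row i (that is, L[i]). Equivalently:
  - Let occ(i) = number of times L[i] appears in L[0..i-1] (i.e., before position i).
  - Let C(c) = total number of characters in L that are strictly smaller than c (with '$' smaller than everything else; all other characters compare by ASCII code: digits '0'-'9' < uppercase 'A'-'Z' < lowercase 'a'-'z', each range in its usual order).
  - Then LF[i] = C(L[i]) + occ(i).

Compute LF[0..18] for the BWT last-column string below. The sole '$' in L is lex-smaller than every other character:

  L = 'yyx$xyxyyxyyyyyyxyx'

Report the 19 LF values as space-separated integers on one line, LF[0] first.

Answer: 7 8 1 0 2 9 3 10 11 4 12 13 14 15 16 17 5 18 6

Derivation:
Char counts: '$':1, 'x':6, 'y':12
C (first-col start): C('$')=0, C('x')=1, C('y')=7
L[0]='y': occ=0, LF[0]=C('y')+0=7+0=7
L[1]='y': occ=1, LF[1]=C('y')+1=7+1=8
L[2]='x': occ=0, LF[2]=C('x')+0=1+0=1
L[3]='$': occ=0, LF[3]=C('$')+0=0+0=0
L[4]='x': occ=1, LF[4]=C('x')+1=1+1=2
L[5]='y': occ=2, LF[5]=C('y')+2=7+2=9
L[6]='x': occ=2, LF[6]=C('x')+2=1+2=3
L[7]='y': occ=3, LF[7]=C('y')+3=7+3=10
L[8]='y': occ=4, LF[8]=C('y')+4=7+4=11
L[9]='x': occ=3, LF[9]=C('x')+3=1+3=4
L[10]='y': occ=5, LF[10]=C('y')+5=7+5=12
L[11]='y': occ=6, LF[11]=C('y')+6=7+6=13
L[12]='y': occ=7, LF[12]=C('y')+7=7+7=14
L[13]='y': occ=8, LF[13]=C('y')+8=7+8=15
L[14]='y': occ=9, LF[14]=C('y')+9=7+9=16
L[15]='y': occ=10, LF[15]=C('y')+10=7+10=17
L[16]='x': occ=4, LF[16]=C('x')+4=1+4=5
L[17]='y': occ=11, LF[17]=C('y')+11=7+11=18
L[18]='x': occ=5, LF[18]=C('x')+5=1+5=6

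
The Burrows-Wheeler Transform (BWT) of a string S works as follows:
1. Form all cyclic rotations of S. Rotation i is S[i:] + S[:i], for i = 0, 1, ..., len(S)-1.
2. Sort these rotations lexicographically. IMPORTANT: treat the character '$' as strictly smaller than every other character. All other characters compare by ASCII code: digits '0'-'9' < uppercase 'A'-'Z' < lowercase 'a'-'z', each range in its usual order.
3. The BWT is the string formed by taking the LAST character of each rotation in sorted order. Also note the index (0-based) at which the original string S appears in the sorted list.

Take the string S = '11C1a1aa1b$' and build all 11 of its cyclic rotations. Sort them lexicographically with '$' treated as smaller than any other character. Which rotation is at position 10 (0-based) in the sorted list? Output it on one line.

All 11 rotations (rotation i = S[i:]+S[:i]):
  rot[0] = 11C1a1aa1b$
  rot[1] = 1C1a1aa1b$1
  rot[2] = C1a1aa1b$11
  rot[3] = 1a1aa1b$11C
  rot[4] = a1aa1b$11C1
  rot[5] = 1aa1b$11C1a
  rot[6] = aa1b$11C1a1
  rot[7] = a1b$11C1a1a
  rot[8] = 1b$11C1a1aa
  rot[9] = b$11C1a1aa1
  rot[10] = $11C1a1aa1b
Sorted (with $ < everything):
  sorted[0] = $11C1a1aa1b
  sorted[1] = 11C1a1aa1b$
  sorted[2] = 1C1a1aa1b$1
  sorted[3] = 1a1aa1b$11C
  sorted[4] = 1aa1b$11C1a
  sorted[5] = 1b$11C1a1aa
  sorted[6] = C1a1aa1b$11
  sorted[7] = a1aa1b$11C1
  sorted[8] = a1b$11C1a1a
  sorted[9] = aa1b$11C1a1
  sorted[10] = b$11C1a1aa1
sorted[10] = b$11C1a1aa1

Answer: b$11C1a1aa1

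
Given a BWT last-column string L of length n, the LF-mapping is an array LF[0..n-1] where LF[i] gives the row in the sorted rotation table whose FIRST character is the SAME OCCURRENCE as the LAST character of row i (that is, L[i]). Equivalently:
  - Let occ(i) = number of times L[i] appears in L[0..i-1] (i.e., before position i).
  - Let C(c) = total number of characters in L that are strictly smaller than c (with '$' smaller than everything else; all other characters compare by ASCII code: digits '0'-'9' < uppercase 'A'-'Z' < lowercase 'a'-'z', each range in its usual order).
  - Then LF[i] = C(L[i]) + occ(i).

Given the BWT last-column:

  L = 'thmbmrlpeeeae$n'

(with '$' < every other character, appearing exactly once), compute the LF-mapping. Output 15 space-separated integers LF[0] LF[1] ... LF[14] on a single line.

Answer: 14 7 9 2 10 13 8 12 3 4 5 1 6 0 11

Derivation:
Char counts: '$':1, 'a':1, 'b':1, 'e':4, 'h':1, 'l':1, 'm':2, 'n':1, 'p':1, 'r':1, 't':1
C (first-col start): C('$')=0, C('a')=1, C('b')=2, C('e')=3, C('h')=7, C('l')=8, C('m')=9, C('n')=11, C('p')=12, C('r')=13, C('t')=14
L[0]='t': occ=0, LF[0]=C('t')+0=14+0=14
L[1]='h': occ=0, LF[1]=C('h')+0=7+0=7
L[2]='m': occ=0, LF[2]=C('m')+0=9+0=9
L[3]='b': occ=0, LF[3]=C('b')+0=2+0=2
L[4]='m': occ=1, LF[4]=C('m')+1=9+1=10
L[5]='r': occ=0, LF[5]=C('r')+0=13+0=13
L[6]='l': occ=0, LF[6]=C('l')+0=8+0=8
L[7]='p': occ=0, LF[7]=C('p')+0=12+0=12
L[8]='e': occ=0, LF[8]=C('e')+0=3+0=3
L[9]='e': occ=1, LF[9]=C('e')+1=3+1=4
L[10]='e': occ=2, LF[10]=C('e')+2=3+2=5
L[11]='a': occ=0, LF[11]=C('a')+0=1+0=1
L[12]='e': occ=3, LF[12]=C('e')+3=3+3=6
L[13]='$': occ=0, LF[13]=C('$')+0=0+0=0
L[14]='n': occ=0, LF[14]=C('n')+0=11+0=11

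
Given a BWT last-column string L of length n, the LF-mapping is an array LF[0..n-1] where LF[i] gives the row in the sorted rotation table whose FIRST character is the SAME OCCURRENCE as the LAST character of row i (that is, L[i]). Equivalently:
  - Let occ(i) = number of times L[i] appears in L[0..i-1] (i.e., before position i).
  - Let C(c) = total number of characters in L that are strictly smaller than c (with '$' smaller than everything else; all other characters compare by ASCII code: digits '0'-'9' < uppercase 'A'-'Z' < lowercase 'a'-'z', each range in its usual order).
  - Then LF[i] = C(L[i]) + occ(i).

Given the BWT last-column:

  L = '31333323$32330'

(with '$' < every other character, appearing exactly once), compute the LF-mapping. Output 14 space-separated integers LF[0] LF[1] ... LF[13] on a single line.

Answer: 5 2 6 7 8 9 3 10 0 11 4 12 13 1

Derivation:
Char counts: '$':1, '0':1, '1':1, '2':2, '3':9
C (first-col start): C('$')=0, C('0')=1, C('1')=2, C('2')=3, C('3')=5
L[0]='3': occ=0, LF[0]=C('3')+0=5+0=5
L[1]='1': occ=0, LF[1]=C('1')+0=2+0=2
L[2]='3': occ=1, LF[2]=C('3')+1=5+1=6
L[3]='3': occ=2, LF[3]=C('3')+2=5+2=7
L[4]='3': occ=3, LF[4]=C('3')+3=5+3=8
L[5]='3': occ=4, LF[5]=C('3')+4=5+4=9
L[6]='2': occ=0, LF[6]=C('2')+0=3+0=3
L[7]='3': occ=5, LF[7]=C('3')+5=5+5=10
L[8]='$': occ=0, LF[8]=C('$')+0=0+0=0
L[9]='3': occ=6, LF[9]=C('3')+6=5+6=11
L[10]='2': occ=1, LF[10]=C('2')+1=3+1=4
L[11]='3': occ=7, LF[11]=C('3')+7=5+7=12
L[12]='3': occ=8, LF[12]=C('3')+8=5+8=13
L[13]='0': occ=0, LF[13]=C('0')+0=1+0=1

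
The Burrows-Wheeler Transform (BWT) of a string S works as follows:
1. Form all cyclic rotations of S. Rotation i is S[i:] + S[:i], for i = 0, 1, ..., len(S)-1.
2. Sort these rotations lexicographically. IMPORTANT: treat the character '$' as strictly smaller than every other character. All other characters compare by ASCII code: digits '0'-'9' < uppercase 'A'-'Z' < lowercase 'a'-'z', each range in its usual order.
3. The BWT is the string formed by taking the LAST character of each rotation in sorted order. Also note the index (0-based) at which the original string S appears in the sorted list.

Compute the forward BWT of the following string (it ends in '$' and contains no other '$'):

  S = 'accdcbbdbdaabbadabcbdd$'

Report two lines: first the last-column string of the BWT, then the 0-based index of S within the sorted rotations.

All 23 rotations (rotation i = S[i:]+S[:i]):
  rot[0] = accdcbbdbdaabbadabcbdd$
  rot[1] = ccdcbbdbdaabbadabcbdd$a
  rot[2] = cdcbbdbdaabbadabcbdd$ac
  rot[3] = dcbbdbdaabbadabcbdd$acc
  rot[4] = cbbdbdaabbadabcbdd$accd
  rot[5] = bbdbdaabbadabcbdd$accdc
  rot[6] = bdbdaabbadabcbdd$accdcb
  rot[7] = dbdaabbadabcbdd$accdcbb
  rot[8] = bdaabbadabcbdd$accdcbbd
  rot[9] = daabbadabcbdd$accdcbbdb
  rot[10] = aabbadabcbdd$accdcbbdbd
  rot[11] = abbadabcbdd$accdcbbdbda
  rot[12] = bbadabcbdd$accdcbbdbdaa
  rot[13] = badabcbdd$accdcbbdbdaab
  rot[14] = adabcbdd$accdcbbdbdaabb
  rot[15] = dabcbdd$accdcbbdbdaabba
  rot[16] = abcbdd$accdcbbdbdaabbad
  rot[17] = bcbdd$accdcbbdbdaabbada
  rot[18] = cbdd$accdcbbdbdaabbadab
  rot[19] = bdd$accdcbbdbdaabbadabc
  rot[20] = dd$accdcbbdbdaabbadabcb
  rot[21] = d$accdcbbdbdaabbadabcbd
  rot[22] = $accdcbbdbdaabbadabcbdd
Sorted (with $ < everything):
  sorted[0] = $accdcbbdbdaabbadabcbdd  (last char: 'd')
  sorted[1] = aabbadabcbdd$accdcbbdbd  (last char: 'd')
  sorted[2] = abbadabcbdd$accdcbbdbda  (last char: 'a')
  sorted[3] = abcbdd$accdcbbdbdaabbad  (last char: 'd')
  sorted[4] = accdcbbdbdaabbadabcbdd$  (last char: '$')
  sorted[5] = adabcbdd$accdcbbdbdaabb  (last char: 'b')
  sorted[6] = badabcbdd$accdcbbdbdaab  (last char: 'b')
  sorted[7] = bbadabcbdd$accdcbbdbdaa  (last char: 'a')
  sorted[8] = bbdbdaabbadabcbdd$accdc  (last char: 'c')
  sorted[9] = bcbdd$accdcbbdbdaabbada  (last char: 'a')
  sorted[10] = bdaabbadabcbdd$accdcbbd  (last char: 'd')
  sorted[11] = bdbdaabbadabcbdd$accdcb  (last char: 'b')
  sorted[12] = bdd$accdcbbdbdaabbadabc  (last char: 'c')
  sorted[13] = cbbdbdaabbadabcbdd$accd  (last char: 'd')
  sorted[14] = cbdd$accdcbbdbdaabbadab  (last char: 'b')
  sorted[15] = ccdcbbdbdaabbadabcbdd$a  (last char: 'a')
  sorted[16] = cdcbbdbdaabbadabcbdd$ac  (last char: 'c')
  sorted[17] = d$accdcbbdbdaabbadabcbd  (last char: 'd')
  sorted[18] = daabbadabcbdd$accdcbbdb  (last char: 'b')
  sorted[19] = dabcbdd$accdcbbdbdaabba  (last char: 'a')
  sorted[20] = dbdaabbadabcbdd$accdcbb  (last char: 'b')
  sorted[21] = dcbbdbdaabbadabcbdd$acc  (last char: 'c')
  sorted[22] = dd$accdcbbdbdaabbadabcb  (last char: 'b')
Last column: ddad$bbacadbcdbacdbabcb
Original string S is at sorted index 4

Answer: ddad$bbacadbcdbacdbabcb
4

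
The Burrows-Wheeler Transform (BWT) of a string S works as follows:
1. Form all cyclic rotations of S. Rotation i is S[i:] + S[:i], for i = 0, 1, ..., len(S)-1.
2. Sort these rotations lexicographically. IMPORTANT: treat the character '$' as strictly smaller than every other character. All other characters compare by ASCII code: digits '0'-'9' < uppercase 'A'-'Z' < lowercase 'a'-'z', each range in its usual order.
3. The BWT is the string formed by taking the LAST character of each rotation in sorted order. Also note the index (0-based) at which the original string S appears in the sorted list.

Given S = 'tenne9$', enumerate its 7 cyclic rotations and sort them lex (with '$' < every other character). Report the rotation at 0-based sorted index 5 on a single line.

Answer: nne9$te

Derivation:
All 7 rotations (rotation i = S[i:]+S[:i]):
  rot[0] = tenne9$
  rot[1] = enne9$t
  rot[2] = nne9$te
  rot[3] = ne9$ten
  rot[4] = e9$tenn
  rot[5] = 9$tenne
  rot[6] = $tenne9
Sorted (with $ < everything):
  sorted[0] = $tenne9
  sorted[1] = 9$tenne
  sorted[2] = e9$tenn
  sorted[3] = enne9$t
  sorted[4] = ne9$ten
  sorted[5] = nne9$te
  sorted[6] = tenne9$
sorted[5] = nne9$te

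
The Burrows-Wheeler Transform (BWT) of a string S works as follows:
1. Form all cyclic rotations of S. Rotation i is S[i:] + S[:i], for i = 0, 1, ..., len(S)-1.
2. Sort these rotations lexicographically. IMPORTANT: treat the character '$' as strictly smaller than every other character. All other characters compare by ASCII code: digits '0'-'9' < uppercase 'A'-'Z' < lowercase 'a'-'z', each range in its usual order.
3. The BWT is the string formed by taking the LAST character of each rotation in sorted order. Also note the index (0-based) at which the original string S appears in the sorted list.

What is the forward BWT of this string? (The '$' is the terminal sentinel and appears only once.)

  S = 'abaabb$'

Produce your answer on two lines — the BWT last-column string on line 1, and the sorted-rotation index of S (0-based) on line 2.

Answer: bb$abaa
2

Derivation:
All 7 rotations (rotation i = S[i:]+S[:i]):
  rot[0] = abaabb$
  rot[1] = baabb$a
  rot[2] = aabb$ab
  rot[3] = abb$aba
  rot[4] = bb$abaa
  rot[5] = b$abaab
  rot[6] = $abaabb
Sorted (with $ < everything):
  sorted[0] = $abaabb  (last char: 'b')
  sorted[1] = aabb$ab  (last char: 'b')
  sorted[2] = abaabb$  (last char: '$')
  sorted[3] = abb$aba  (last char: 'a')
  sorted[4] = b$abaab  (last char: 'b')
  sorted[5] = baabb$a  (last char: 'a')
  sorted[6] = bb$abaa  (last char: 'a')
Last column: bb$abaa
Original string S is at sorted index 2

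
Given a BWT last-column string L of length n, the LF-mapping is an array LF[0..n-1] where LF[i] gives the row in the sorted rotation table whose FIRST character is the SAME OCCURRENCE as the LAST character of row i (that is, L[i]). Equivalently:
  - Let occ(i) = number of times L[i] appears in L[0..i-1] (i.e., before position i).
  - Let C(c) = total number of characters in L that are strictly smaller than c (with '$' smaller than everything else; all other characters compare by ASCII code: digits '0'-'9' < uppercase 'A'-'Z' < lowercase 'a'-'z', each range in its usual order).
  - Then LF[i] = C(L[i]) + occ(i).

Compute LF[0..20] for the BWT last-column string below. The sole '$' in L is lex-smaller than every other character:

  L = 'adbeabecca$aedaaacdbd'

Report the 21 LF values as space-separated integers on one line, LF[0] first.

Char counts: '$':1, 'a':7, 'b':3, 'c':3, 'd':4, 'e':3
C (first-col start): C('$')=0, C('a')=1, C('b')=8, C('c')=11, C('d')=14, C('e')=18
L[0]='a': occ=0, LF[0]=C('a')+0=1+0=1
L[1]='d': occ=0, LF[1]=C('d')+0=14+0=14
L[2]='b': occ=0, LF[2]=C('b')+0=8+0=8
L[3]='e': occ=0, LF[3]=C('e')+0=18+0=18
L[4]='a': occ=1, LF[4]=C('a')+1=1+1=2
L[5]='b': occ=1, LF[5]=C('b')+1=8+1=9
L[6]='e': occ=1, LF[6]=C('e')+1=18+1=19
L[7]='c': occ=0, LF[7]=C('c')+0=11+0=11
L[8]='c': occ=1, LF[8]=C('c')+1=11+1=12
L[9]='a': occ=2, LF[9]=C('a')+2=1+2=3
L[10]='$': occ=0, LF[10]=C('$')+0=0+0=0
L[11]='a': occ=3, LF[11]=C('a')+3=1+3=4
L[12]='e': occ=2, LF[12]=C('e')+2=18+2=20
L[13]='d': occ=1, LF[13]=C('d')+1=14+1=15
L[14]='a': occ=4, LF[14]=C('a')+4=1+4=5
L[15]='a': occ=5, LF[15]=C('a')+5=1+5=6
L[16]='a': occ=6, LF[16]=C('a')+6=1+6=7
L[17]='c': occ=2, LF[17]=C('c')+2=11+2=13
L[18]='d': occ=2, LF[18]=C('d')+2=14+2=16
L[19]='b': occ=2, LF[19]=C('b')+2=8+2=10
L[20]='d': occ=3, LF[20]=C('d')+3=14+3=17

Answer: 1 14 8 18 2 9 19 11 12 3 0 4 20 15 5 6 7 13 16 10 17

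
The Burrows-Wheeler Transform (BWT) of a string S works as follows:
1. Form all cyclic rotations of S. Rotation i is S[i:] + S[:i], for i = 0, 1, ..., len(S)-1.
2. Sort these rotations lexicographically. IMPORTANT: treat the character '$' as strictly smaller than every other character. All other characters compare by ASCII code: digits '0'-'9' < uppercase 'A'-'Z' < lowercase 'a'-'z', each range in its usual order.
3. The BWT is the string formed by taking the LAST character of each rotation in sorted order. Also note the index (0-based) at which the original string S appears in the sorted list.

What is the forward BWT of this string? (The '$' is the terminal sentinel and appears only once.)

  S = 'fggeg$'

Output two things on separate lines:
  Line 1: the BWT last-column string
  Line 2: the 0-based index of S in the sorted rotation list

All 6 rotations (rotation i = S[i:]+S[:i]):
  rot[0] = fggeg$
  rot[1] = ggeg$f
  rot[2] = geg$fg
  rot[3] = eg$fgg
  rot[4] = g$fgge
  rot[5] = $fggeg
Sorted (with $ < everything):
  sorted[0] = $fggeg  (last char: 'g')
  sorted[1] = eg$fgg  (last char: 'g')
  sorted[2] = fggeg$  (last char: '$')
  sorted[3] = g$fgge  (last char: 'e')
  sorted[4] = geg$fg  (last char: 'g')
  sorted[5] = ggeg$f  (last char: 'f')
Last column: gg$egf
Original string S is at sorted index 2

Answer: gg$egf
2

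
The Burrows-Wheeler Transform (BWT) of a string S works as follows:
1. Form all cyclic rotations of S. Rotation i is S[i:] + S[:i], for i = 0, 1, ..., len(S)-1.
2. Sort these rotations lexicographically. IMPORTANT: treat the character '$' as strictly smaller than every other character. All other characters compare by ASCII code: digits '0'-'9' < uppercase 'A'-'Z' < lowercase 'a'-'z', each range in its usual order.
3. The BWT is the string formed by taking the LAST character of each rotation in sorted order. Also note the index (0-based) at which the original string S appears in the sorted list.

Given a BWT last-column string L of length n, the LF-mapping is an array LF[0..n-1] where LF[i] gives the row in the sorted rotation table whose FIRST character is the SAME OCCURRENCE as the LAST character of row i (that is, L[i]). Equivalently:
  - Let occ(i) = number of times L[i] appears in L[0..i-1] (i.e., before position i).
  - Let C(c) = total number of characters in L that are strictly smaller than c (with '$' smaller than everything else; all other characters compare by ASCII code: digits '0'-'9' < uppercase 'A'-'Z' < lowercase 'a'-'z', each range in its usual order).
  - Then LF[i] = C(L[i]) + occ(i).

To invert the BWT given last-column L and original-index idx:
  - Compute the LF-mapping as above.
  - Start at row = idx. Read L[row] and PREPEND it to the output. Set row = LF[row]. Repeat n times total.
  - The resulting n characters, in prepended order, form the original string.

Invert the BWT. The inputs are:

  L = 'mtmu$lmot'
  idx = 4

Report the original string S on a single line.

Answer: mtlotumm$

Derivation:
LF mapping: 2 6 3 8 0 1 4 5 7
Walk LF starting at row 4, prepending L[row]:
  step 1: row=4, L[4]='$', prepend. Next row=LF[4]=0
  step 2: row=0, L[0]='m', prepend. Next row=LF[0]=2
  step 3: row=2, L[2]='m', prepend. Next row=LF[2]=3
  step 4: row=3, L[3]='u', prepend. Next row=LF[3]=8
  step 5: row=8, L[8]='t', prepend. Next row=LF[8]=7
  step 6: row=7, L[7]='o', prepend. Next row=LF[7]=5
  step 7: row=5, L[5]='l', prepend. Next row=LF[5]=1
  step 8: row=1, L[1]='t', prepend. Next row=LF[1]=6
  step 9: row=6, L[6]='m', prepend. Next row=LF[6]=4
Reversed output: mtlotumm$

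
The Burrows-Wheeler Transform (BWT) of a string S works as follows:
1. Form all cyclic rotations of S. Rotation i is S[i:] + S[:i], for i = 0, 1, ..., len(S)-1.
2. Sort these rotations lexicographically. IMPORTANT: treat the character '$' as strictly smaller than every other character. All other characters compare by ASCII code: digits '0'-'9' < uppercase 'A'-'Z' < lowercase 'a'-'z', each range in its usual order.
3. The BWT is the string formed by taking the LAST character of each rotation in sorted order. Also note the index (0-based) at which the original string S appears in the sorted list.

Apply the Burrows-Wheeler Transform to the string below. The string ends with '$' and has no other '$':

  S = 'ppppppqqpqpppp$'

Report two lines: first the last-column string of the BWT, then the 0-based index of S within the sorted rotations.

Answer: ppppq$ppppqppqp
5

Derivation:
All 15 rotations (rotation i = S[i:]+S[:i]):
  rot[0] = ppppppqqpqpppp$
  rot[1] = pppppqqpqpppp$p
  rot[2] = ppppqqpqpppp$pp
  rot[3] = pppqqpqpppp$ppp
  rot[4] = ppqqpqpppp$pppp
  rot[5] = pqqpqpppp$ppppp
  rot[6] = qqpqpppp$pppppp
  rot[7] = qpqpppp$ppppppq
  rot[8] = pqpppp$ppppppqq
  rot[9] = qpppp$ppppppqqp
  rot[10] = pppp$ppppppqqpq
  rot[11] = ppp$ppppppqqpqp
  rot[12] = pp$ppppppqqpqpp
  rot[13] = p$ppppppqqpqppp
  rot[14] = $ppppppqqpqpppp
Sorted (with $ < everything):
  sorted[0] = $ppppppqqpqpppp  (last char: 'p')
  sorted[1] = p$ppppppqqpqppp  (last char: 'p')
  sorted[2] = pp$ppppppqqpqpp  (last char: 'p')
  sorted[3] = ppp$ppppppqqpqp  (last char: 'p')
  sorted[4] = pppp$ppppppqqpq  (last char: 'q')
  sorted[5] = ppppppqqpqpppp$  (last char: '$')
  sorted[6] = pppppqqpqpppp$p  (last char: 'p')
  sorted[7] = ppppqqpqpppp$pp  (last char: 'p')
  sorted[8] = pppqqpqpppp$ppp  (last char: 'p')
  sorted[9] = ppqqpqpppp$pppp  (last char: 'p')
  sorted[10] = pqpppp$ppppppqq  (last char: 'q')
  sorted[11] = pqqpqpppp$ppppp  (last char: 'p')
  sorted[12] = qpppp$ppppppqqp  (last char: 'p')
  sorted[13] = qpqpppp$ppppppq  (last char: 'q')
  sorted[14] = qqpqpppp$pppppp  (last char: 'p')
Last column: ppppq$ppppqppqp
Original string S is at sorted index 5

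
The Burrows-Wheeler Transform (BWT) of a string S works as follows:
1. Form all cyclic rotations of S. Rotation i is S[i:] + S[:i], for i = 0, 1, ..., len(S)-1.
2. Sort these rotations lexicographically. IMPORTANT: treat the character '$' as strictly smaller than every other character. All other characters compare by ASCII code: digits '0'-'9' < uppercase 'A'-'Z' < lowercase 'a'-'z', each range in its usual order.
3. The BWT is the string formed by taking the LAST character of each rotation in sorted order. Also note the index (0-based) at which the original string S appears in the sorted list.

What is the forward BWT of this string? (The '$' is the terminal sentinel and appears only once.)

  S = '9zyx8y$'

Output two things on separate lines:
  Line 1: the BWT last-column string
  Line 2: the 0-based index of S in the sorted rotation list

All 7 rotations (rotation i = S[i:]+S[:i]):
  rot[0] = 9zyx8y$
  rot[1] = zyx8y$9
  rot[2] = yx8y$9z
  rot[3] = x8y$9zy
  rot[4] = 8y$9zyx
  rot[5] = y$9zyx8
  rot[6] = $9zyx8y
Sorted (with $ < everything):
  sorted[0] = $9zyx8y  (last char: 'y')
  sorted[1] = 8y$9zyx  (last char: 'x')
  sorted[2] = 9zyx8y$  (last char: '$')
  sorted[3] = x8y$9zy  (last char: 'y')
  sorted[4] = y$9zyx8  (last char: '8')
  sorted[5] = yx8y$9z  (last char: 'z')
  sorted[6] = zyx8y$9  (last char: '9')
Last column: yx$y8z9
Original string S is at sorted index 2

Answer: yx$y8z9
2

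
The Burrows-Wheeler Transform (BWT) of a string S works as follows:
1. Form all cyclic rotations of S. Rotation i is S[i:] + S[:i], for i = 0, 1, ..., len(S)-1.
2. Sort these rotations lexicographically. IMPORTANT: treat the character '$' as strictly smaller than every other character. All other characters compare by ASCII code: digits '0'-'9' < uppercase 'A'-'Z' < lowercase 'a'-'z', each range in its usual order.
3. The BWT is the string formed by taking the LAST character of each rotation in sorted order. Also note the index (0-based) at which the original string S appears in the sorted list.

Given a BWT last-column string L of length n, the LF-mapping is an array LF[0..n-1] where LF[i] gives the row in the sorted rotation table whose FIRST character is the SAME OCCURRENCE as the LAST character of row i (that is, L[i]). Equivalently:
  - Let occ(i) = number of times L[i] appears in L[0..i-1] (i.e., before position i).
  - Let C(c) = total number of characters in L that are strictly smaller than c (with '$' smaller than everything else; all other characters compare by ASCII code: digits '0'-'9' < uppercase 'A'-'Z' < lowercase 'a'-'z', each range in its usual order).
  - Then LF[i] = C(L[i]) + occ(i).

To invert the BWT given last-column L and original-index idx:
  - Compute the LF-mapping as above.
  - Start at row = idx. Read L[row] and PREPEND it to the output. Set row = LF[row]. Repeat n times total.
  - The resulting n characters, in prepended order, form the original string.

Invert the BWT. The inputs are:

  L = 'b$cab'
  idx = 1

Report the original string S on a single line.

LF mapping: 2 0 4 1 3
Walk LF starting at row 1, prepending L[row]:
  step 1: row=1, L[1]='$', prepend. Next row=LF[1]=0
  step 2: row=0, L[0]='b', prepend. Next row=LF[0]=2
  step 3: row=2, L[2]='c', prepend. Next row=LF[2]=4
  step 4: row=4, L[4]='b', prepend. Next row=LF[4]=3
  step 5: row=3, L[3]='a', prepend. Next row=LF[3]=1
Reversed output: abcb$

Answer: abcb$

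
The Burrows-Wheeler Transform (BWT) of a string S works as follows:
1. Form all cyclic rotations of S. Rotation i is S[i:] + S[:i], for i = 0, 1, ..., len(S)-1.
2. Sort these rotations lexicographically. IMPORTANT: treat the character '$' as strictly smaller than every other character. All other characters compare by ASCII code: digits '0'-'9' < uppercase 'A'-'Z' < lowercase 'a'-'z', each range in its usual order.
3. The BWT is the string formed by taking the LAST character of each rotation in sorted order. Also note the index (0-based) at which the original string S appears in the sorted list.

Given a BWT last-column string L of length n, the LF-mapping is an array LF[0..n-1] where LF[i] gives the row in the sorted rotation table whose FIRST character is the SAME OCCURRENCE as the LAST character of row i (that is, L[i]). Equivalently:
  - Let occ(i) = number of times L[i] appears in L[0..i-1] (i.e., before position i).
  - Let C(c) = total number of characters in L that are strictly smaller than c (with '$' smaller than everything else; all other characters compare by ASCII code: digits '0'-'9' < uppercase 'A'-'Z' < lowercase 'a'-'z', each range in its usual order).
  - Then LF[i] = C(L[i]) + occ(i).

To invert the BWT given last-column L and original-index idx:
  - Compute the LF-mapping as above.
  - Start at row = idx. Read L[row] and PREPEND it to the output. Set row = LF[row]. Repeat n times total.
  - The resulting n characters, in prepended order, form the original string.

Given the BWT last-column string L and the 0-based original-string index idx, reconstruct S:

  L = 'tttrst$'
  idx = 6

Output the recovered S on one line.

Answer: ttstrt$

Derivation:
LF mapping: 3 4 5 1 2 6 0
Walk LF starting at row 6, prepending L[row]:
  step 1: row=6, L[6]='$', prepend. Next row=LF[6]=0
  step 2: row=0, L[0]='t', prepend. Next row=LF[0]=3
  step 3: row=3, L[3]='r', prepend. Next row=LF[3]=1
  step 4: row=1, L[1]='t', prepend. Next row=LF[1]=4
  step 5: row=4, L[4]='s', prepend. Next row=LF[4]=2
  step 6: row=2, L[2]='t', prepend. Next row=LF[2]=5
  step 7: row=5, L[5]='t', prepend. Next row=LF[5]=6
Reversed output: ttstrt$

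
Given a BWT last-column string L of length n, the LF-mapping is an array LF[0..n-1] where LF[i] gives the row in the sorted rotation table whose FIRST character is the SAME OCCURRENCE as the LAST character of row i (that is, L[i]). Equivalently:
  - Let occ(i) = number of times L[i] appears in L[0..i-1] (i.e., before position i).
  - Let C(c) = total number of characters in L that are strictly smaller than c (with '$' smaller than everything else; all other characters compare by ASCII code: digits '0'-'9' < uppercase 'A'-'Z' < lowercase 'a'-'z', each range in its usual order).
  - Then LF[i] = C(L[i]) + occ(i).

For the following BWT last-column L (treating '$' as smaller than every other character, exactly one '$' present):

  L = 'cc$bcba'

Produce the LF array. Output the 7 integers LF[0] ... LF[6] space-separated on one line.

Char counts: '$':1, 'a':1, 'b':2, 'c':3
C (first-col start): C('$')=0, C('a')=1, C('b')=2, C('c')=4
L[0]='c': occ=0, LF[0]=C('c')+0=4+0=4
L[1]='c': occ=1, LF[1]=C('c')+1=4+1=5
L[2]='$': occ=0, LF[2]=C('$')+0=0+0=0
L[3]='b': occ=0, LF[3]=C('b')+0=2+0=2
L[4]='c': occ=2, LF[4]=C('c')+2=4+2=6
L[5]='b': occ=1, LF[5]=C('b')+1=2+1=3
L[6]='a': occ=0, LF[6]=C('a')+0=1+0=1

Answer: 4 5 0 2 6 3 1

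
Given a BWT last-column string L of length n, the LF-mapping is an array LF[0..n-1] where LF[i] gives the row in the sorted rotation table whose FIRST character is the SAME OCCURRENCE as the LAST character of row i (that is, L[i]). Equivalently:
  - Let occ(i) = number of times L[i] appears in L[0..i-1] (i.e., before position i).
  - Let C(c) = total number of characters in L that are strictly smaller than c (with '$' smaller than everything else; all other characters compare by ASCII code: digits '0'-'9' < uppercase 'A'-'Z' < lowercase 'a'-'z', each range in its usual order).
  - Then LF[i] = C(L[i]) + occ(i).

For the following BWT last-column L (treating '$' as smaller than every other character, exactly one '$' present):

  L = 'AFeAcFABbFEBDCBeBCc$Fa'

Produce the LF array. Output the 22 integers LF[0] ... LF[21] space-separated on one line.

Answer: 1 12 20 2 18 13 3 4 17 14 11 5 10 8 6 21 7 9 19 0 15 16

Derivation:
Char counts: '$':1, 'A':3, 'B':4, 'C':2, 'D':1, 'E':1, 'F':4, 'a':1, 'b':1, 'c':2, 'e':2
C (first-col start): C('$')=0, C('A')=1, C('B')=4, C('C')=8, C('D')=10, C('E')=11, C('F')=12, C('a')=16, C('b')=17, C('c')=18, C('e')=20
L[0]='A': occ=0, LF[0]=C('A')+0=1+0=1
L[1]='F': occ=0, LF[1]=C('F')+0=12+0=12
L[2]='e': occ=0, LF[2]=C('e')+0=20+0=20
L[3]='A': occ=1, LF[3]=C('A')+1=1+1=2
L[4]='c': occ=0, LF[4]=C('c')+0=18+0=18
L[5]='F': occ=1, LF[5]=C('F')+1=12+1=13
L[6]='A': occ=2, LF[6]=C('A')+2=1+2=3
L[7]='B': occ=0, LF[7]=C('B')+0=4+0=4
L[8]='b': occ=0, LF[8]=C('b')+0=17+0=17
L[9]='F': occ=2, LF[9]=C('F')+2=12+2=14
L[10]='E': occ=0, LF[10]=C('E')+0=11+0=11
L[11]='B': occ=1, LF[11]=C('B')+1=4+1=5
L[12]='D': occ=0, LF[12]=C('D')+0=10+0=10
L[13]='C': occ=0, LF[13]=C('C')+0=8+0=8
L[14]='B': occ=2, LF[14]=C('B')+2=4+2=6
L[15]='e': occ=1, LF[15]=C('e')+1=20+1=21
L[16]='B': occ=3, LF[16]=C('B')+3=4+3=7
L[17]='C': occ=1, LF[17]=C('C')+1=8+1=9
L[18]='c': occ=1, LF[18]=C('c')+1=18+1=19
L[19]='$': occ=0, LF[19]=C('$')+0=0+0=0
L[20]='F': occ=3, LF[20]=C('F')+3=12+3=15
L[21]='a': occ=0, LF[21]=C('a')+0=16+0=16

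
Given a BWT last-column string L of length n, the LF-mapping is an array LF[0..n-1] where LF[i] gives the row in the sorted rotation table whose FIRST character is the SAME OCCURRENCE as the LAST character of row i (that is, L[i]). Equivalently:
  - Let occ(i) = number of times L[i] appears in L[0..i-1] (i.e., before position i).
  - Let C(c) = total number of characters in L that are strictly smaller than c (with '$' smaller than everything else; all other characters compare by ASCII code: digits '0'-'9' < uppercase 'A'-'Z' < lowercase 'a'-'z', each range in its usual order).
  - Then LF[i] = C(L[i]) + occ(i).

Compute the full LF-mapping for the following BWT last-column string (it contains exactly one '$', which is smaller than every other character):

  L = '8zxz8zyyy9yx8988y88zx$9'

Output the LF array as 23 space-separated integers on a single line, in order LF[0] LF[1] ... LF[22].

Char counts: '$':1, '8':7, '9':3, 'x':3, 'y':5, 'z':4
C (first-col start): C('$')=0, C('8')=1, C('9')=8, C('x')=11, C('y')=14, C('z')=19
L[0]='8': occ=0, LF[0]=C('8')+0=1+0=1
L[1]='z': occ=0, LF[1]=C('z')+0=19+0=19
L[2]='x': occ=0, LF[2]=C('x')+0=11+0=11
L[3]='z': occ=1, LF[3]=C('z')+1=19+1=20
L[4]='8': occ=1, LF[4]=C('8')+1=1+1=2
L[5]='z': occ=2, LF[5]=C('z')+2=19+2=21
L[6]='y': occ=0, LF[6]=C('y')+0=14+0=14
L[7]='y': occ=1, LF[7]=C('y')+1=14+1=15
L[8]='y': occ=2, LF[8]=C('y')+2=14+2=16
L[9]='9': occ=0, LF[9]=C('9')+0=8+0=8
L[10]='y': occ=3, LF[10]=C('y')+3=14+3=17
L[11]='x': occ=1, LF[11]=C('x')+1=11+1=12
L[12]='8': occ=2, LF[12]=C('8')+2=1+2=3
L[13]='9': occ=1, LF[13]=C('9')+1=8+1=9
L[14]='8': occ=3, LF[14]=C('8')+3=1+3=4
L[15]='8': occ=4, LF[15]=C('8')+4=1+4=5
L[16]='y': occ=4, LF[16]=C('y')+4=14+4=18
L[17]='8': occ=5, LF[17]=C('8')+5=1+5=6
L[18]='8': occ=6, LF[18]=C('8')+6=1+6=7
L[19]='z': occ=3, LF[19]=C('z')+3=19+3=22
L[20]='x': occ=2, LF[20]=C('x')+2=11+2=13
L[21]='$': occ=0, LF[21]=C('$')+0=0+0=0
L[22]='9': occ=2, LF[22]=C('9')+2=8+2=10

Answer: 1 19 11 20 2 21 14 15 16 8 17 12 3 9 4 5 18 6 7 22 13 0 10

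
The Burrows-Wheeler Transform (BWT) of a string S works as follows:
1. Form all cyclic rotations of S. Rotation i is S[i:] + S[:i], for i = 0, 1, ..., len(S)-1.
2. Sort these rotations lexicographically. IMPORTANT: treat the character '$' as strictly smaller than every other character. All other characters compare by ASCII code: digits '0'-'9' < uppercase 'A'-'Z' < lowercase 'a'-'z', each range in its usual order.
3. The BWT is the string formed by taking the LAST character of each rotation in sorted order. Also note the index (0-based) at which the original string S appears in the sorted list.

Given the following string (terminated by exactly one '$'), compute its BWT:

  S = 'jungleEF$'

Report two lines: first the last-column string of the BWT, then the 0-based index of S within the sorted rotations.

All 9 rotations (rotation i = S[i:]+S[:i]):
  rot[0] = jungleEF$
  rot[1] = ungleEF$j
  rot[2] = ngleEF$ju
  rot[3] = gleEF$jun
  rot[4] = leEF$jung
  rot[5] = eEF$jungl
  rot[6] = EF$jungle
  rot[7] = F$jungleE
  rot[8] = $jungleEF
Sorted (with $ < everything):
  sorted[0] = $jungleEF  (last char: 'F')
  sorted[1] = EF$jungle  (last char: 'e')
  sorted[2] = F$jungleE  (last char: 'E')
  sorted[3] = eEF$jungl  (last char: 'l')
  sorted[4] = gleEF$jun  (last char: 'n')
  sorted[5] = jungleEF$  (last char: '$')
  sorted[6] = leEF$jung  (last char: 'g')
  sorted[7] = ngleEF$ju  (last char: 'u')
  sorted[8] = ungleEF$j  (last char: 'j')
Last column: FeEln$guj
Original string S is at sorted index 5

Answer: FeEln$guj
5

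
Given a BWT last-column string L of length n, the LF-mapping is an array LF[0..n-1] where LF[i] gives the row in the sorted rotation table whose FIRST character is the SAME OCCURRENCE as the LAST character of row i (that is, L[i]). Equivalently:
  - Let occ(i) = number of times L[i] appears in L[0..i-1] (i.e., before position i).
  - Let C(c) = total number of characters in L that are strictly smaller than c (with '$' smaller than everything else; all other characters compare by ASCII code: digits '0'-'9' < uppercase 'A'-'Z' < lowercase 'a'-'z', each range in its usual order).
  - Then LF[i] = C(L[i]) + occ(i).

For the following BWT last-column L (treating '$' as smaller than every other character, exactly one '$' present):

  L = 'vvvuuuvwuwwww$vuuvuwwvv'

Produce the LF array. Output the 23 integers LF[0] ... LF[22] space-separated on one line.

Answer: 8 9 10 1 2 3 11 16 4 17 18 19 20 0 12 5 6 13 7 21 22 14 15

Derivation:
Char counts: '$':1, 'u':7, 'v':8, 'w':7
C (first-col start): C('$')=0, C('u')=1, C('v')=8, C('w')=16
L[0]='v': occ=0, LF[0]=C('v')+0=8+0=8
L[1]='v': occ=1, LF[1]=C('v')+1=8+1=9
L[2]='v': occ=2, LF[2]=C('v')+2=8+2=10
L[3]='u': occ=0, LF[3]=C('u')+0=1+0=1
L[4]='u': occ=1, LF[4]=C('u')+1=1+1=2
L[5]='u': occ=2, LF[5]=C('u')+2=1+2=3
L[6]='v': occ=3, LF[6]=C('v')+3=8+3=11
L[7]='w': occ=0, LF[7]=C('w')+0=16+0=16
L[8]='u': occ=3, LF[8]=C('u')+3=1+3=4
L[9]='w': occ=1, LF[9]=C('w')+1=16+1=17
L[10]='w': occ=2, LF[10]=C('w')+2=16+2=18
L[11]='w': occ=3, LF[11]=C('w')+3=16+3=19
L[12]='w': occ=4, LF[12]=C('w')+4=16+4=20
L[13]='$': occ=0, LF[13]=C('$')+0=0+0=0
L[14]='v': occ=4, LF[14]=C('v')+4=8+4=12
L[15]='u': occ=4, LF[15]=C('u')+4=1+4=5
L[16]='u': occ=5, LF[16]=C('u')+5=1+5=6
L[17]='v': occ=5, LF[17]=C('v')+5=8+5=13
L[18]='u': occ=6, LF[18]=C('u')+6=1+6=7
L[19]='w': occ=5, LF[19]=C('w')+5=16+5=21
L[20]='w': occ=6, LF[20]=C('w')+6=16+6=22
L[21]='v': occ=6, LF[21]=C('v')+6=8+6=14
L[22]='v': occ=7, LF[22]=C('v')+7=8+7=15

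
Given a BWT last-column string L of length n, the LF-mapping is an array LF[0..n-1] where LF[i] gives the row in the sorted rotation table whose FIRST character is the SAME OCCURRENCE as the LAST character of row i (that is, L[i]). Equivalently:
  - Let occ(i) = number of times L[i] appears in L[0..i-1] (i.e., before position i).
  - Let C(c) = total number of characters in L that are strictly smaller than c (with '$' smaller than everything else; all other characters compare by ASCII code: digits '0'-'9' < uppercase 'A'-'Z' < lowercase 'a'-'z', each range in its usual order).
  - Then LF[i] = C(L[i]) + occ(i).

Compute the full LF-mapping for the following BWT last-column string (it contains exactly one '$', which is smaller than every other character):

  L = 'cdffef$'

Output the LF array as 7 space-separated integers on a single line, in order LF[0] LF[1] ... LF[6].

Char counts: '$':1, 'c':1, 'd':1, 'e':1, 'f':3
C (first-col start): C('$')=0, C('c')=1, C('d')=2, C('e')=3, C('f')=4
L[0]='c': occ=0, LF[0]=C('c')+0=1+0=1
L[1]='d': occ=0, LF[1]=C('d')+0=2+0=2
L[2]='f': occ=0, LF[2]=C('f')+0=4+0=4
L[3]='f': occ=1, LF[3]=C('f')+1=4+1=5
L[4]='e': occ=0, LF[4]=C('e')+0=3+0=3
L[5]='f': occ=2, LF[5]=C('f')+2=4+2=6
L[6]='$': occ=0, LF[6]=C('$')+0=0+0=0

Answer: 1 2 4 5 3 6 0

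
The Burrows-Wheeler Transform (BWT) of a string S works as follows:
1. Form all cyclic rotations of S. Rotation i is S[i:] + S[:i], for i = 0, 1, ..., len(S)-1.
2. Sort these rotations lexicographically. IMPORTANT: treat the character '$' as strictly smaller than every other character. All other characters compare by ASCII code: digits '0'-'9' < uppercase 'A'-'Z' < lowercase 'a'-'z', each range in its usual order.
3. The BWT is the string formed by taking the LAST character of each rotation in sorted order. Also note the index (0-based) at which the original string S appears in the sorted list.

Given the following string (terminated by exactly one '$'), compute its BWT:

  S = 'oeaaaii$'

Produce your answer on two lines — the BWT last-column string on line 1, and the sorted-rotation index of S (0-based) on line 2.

All 8 rotations (rotation i = S[i:]+S[:i]):
  rot[0] = oeaaaii$
  rot[1] = eaaaii$o
  rot[2] = aaaii$oe
  rot[3] = aaii$oea
  rot[4] = aii$oeaa
  rot[5] = ii$oeaaa
  rot[6] = i$oeaaai
  rot[7] = $oeaaaii
Sorted (with $ < everything):
  sorted[0] = $oeaaaii  (last char: 'i')
  sorted[1] = aaaii$oe  (last char: 'e')
  sorted[2] = aaii$oea  (last char: 'a')
  sorted[3] = aii$oeaa  (last char: 'a')
  sorted[4] = eaaaii$o  (last char: 'o')
  sorted[5] = i$oeaaai  (last char: 'i')
  sorted[6] = ii$oeaaa  (last char: 'a')
  sorted[7] = oeaaaii$  (last char: '$')
Last column: ieaaoia$
Original string S is at sorted index 7

Answer: ieaaoia$
7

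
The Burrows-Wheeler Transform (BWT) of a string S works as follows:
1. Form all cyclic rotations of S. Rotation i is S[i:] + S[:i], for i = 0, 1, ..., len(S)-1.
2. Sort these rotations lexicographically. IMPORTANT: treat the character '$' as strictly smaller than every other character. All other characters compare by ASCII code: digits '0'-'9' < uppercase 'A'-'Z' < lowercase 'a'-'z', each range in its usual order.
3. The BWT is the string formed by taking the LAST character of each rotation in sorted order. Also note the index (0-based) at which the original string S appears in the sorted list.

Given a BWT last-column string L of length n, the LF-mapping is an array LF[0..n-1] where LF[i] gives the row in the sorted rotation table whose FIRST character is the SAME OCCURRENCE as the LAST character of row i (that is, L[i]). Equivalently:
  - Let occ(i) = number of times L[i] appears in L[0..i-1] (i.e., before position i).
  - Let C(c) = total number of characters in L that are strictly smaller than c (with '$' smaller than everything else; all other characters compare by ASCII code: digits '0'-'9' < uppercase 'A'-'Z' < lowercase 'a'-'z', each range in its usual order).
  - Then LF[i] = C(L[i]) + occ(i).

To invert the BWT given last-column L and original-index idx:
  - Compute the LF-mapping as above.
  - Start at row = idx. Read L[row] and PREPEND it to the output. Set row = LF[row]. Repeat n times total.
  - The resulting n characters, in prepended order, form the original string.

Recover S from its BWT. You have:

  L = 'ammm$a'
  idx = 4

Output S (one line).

Answer: mamma$

Derivation:
LF mapping: 1 3 4 5 0 2
Walk LF starting at row 4, prepending L[row]:
  step 1: row=4, L[4]='$', prepend. Next row=LF[4]=0
  step 2: row=0, L[0]='a', prepend. Next row=LF[0]=1
  step 3: row=1, L[1]='m', prepend. Next row=LF[1]=3
  step 4: row=3, L[3]='m', prepend. Next row=LF[3]=5
  step 5: row=5, L[5]='a', prepend. Next row=LF[5]=2
  step 6: row=2, L[2]='m', prepend. Next row=LF[2]=4
Reversed output: mamma$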